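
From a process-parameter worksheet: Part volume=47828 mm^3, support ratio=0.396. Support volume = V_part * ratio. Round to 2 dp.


V_support = 47828 * 0.396 = 18939.89 mm^3


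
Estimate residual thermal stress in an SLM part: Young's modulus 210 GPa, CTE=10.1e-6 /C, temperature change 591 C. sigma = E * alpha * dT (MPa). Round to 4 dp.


sigma = 210*1000 * 10.1e-6 * 591 = 1253.511 MPa


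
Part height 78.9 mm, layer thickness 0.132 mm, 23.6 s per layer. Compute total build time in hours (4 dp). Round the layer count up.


Layers = ceil(78.9/0.132) = 598
t = 598 * 23.6 / 3600 = 3.9202 hrs


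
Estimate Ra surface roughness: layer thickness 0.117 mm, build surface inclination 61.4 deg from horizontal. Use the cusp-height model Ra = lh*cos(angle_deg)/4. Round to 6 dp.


Ra = 0.117 * cos(61.4) / 4 = 0.014002 mm


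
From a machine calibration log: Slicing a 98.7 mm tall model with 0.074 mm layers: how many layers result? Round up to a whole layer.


Layers = ceil(98.7/0.074) = 1334


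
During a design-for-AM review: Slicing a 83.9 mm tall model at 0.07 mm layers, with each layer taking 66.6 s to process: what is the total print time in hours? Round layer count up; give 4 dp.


Layers = ceil(83.9/0.07) = 1199
t = 1199 * 66.6 / 3600 = 22.1815 hrs


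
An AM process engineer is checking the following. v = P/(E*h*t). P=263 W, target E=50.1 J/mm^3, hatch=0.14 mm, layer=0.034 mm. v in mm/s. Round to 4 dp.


v = 263 / (50.1*0.14*0.034) = 1102.8363 mm/s


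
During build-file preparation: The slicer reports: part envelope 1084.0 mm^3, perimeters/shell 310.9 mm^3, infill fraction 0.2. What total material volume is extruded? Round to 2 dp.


V_infill = (1084.0 - 310.9) * 0.2 = 154.62
V_total = 310.9 + 154.62 = 465.52 mm^3


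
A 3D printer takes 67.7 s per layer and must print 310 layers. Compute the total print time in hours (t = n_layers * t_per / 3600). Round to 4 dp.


t = 310 * 67.7 / 3600 = 5.8297 hrs


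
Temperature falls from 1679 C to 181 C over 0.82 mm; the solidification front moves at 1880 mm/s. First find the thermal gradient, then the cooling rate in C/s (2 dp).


G = (1679-181)/0.82 = 1826.82926829 C/mm
CR = 1826.82926829 * 1880 = 3434439.02 C/s


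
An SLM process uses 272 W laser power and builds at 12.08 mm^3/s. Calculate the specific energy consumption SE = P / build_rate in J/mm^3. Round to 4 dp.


SE = 272 / 12.08 = 22.5166 J/mm^3


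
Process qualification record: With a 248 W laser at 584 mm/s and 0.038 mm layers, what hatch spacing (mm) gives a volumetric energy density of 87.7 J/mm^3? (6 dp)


h = 248 / (87.7*584*0.038) = 0.127425 mm


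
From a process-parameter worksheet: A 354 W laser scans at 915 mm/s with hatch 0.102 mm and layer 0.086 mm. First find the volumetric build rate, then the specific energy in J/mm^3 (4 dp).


Build rate = 915 * 0.102 * 0.086 = 8.02638 mm^3/s
SE = 354 / 8.02638 = 44.1046 J/mm^3


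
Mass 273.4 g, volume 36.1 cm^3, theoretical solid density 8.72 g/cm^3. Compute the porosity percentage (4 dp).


rho_part = 273.4 / 36.1 = 7.5734072 g/cm^3
Porosity = (1 - 7.5734072/8.72)*100 = 13.149 %


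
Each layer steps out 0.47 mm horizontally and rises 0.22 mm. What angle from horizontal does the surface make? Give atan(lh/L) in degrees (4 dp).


angle = atan(0.22/0.47) = 25.0836 degrees


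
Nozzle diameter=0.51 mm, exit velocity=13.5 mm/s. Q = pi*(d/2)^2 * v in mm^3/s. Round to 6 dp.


A = pi*(0.51/2)^2 = 0.20428206 mm^2
Q = 0.20428206 * 13.5 = 2.757808 mm^3/s


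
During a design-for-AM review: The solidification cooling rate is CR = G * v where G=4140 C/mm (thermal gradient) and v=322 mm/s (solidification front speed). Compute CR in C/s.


CR = 4140 * 322 = 1333080 C/s


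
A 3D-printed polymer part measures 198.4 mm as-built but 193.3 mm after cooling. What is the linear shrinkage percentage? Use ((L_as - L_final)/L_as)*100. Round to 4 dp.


Shrinkage = ((198.4-193.3)/198.4)*100 = 2.5706 %


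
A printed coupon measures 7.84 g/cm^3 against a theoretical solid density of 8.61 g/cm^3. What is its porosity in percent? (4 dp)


Porosity = (1-7.84/8.61)*100 = 8.9431 %


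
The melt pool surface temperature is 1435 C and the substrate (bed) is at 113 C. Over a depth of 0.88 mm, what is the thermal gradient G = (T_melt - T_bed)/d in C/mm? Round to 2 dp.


G = (1435-113)/0.88 = 1502.27 C/mm


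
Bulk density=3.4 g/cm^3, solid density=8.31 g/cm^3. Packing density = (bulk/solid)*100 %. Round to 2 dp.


Packing = (3.4/8.31)*100 = 40.91 %


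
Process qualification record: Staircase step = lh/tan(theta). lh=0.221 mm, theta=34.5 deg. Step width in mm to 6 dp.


step = 0.221 / tan(34.5) = 0.321557 mm


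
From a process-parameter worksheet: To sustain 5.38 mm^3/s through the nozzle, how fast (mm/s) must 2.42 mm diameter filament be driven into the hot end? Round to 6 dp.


A = pi*(2.42/2)^2 = 4.599606
v = 5.38 / 4.599606 = 1.169665 mm/s


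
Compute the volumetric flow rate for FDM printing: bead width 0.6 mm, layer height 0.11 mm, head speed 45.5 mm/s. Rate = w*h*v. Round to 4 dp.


Rate = 0.6 * 0.11 * 45.5 = 3.003 mm^3/s


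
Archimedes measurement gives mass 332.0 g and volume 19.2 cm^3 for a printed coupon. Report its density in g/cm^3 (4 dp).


rho = 332.0 / 19.2 = 17.2917 g/cm^3


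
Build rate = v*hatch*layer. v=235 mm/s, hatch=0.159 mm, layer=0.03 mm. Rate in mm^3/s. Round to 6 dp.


Rate = 235 * 0.159 * 0.03 = 1.12095 mm^3/s


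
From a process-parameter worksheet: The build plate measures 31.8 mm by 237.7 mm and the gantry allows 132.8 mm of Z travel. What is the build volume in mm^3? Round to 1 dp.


V = 31.8 * 237.7 * 132.8 = 1003816.6 mm^3


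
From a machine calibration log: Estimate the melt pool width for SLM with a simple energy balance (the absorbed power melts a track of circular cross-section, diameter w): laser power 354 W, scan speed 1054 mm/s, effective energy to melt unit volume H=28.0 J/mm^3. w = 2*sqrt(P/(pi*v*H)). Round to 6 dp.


w = 2*sqrt(354/(pi*1054*28.0)) = 0.123583 mm


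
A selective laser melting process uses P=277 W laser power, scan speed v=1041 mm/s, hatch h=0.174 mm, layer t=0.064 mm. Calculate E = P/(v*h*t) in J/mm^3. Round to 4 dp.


E = 277 / (1041*0.174*0.064) = 23.8946 J/mm^3


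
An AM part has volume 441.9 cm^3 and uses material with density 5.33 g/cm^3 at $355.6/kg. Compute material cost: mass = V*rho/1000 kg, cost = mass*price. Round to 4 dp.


Mass = 441.9*5.33/1000 = 2.355327 kg
Cost = 2.355327 * 355.6 = 837.5543 $


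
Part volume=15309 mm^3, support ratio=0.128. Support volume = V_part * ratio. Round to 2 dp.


V_support = 15309 * 0.128 = 1959.55 mm^3


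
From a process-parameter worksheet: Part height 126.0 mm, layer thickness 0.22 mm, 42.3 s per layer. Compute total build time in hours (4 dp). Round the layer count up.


Layers = ceil(126.0/0.22) = 573
t = 573 * 42.3 / 3600 = 6.7328 hrs


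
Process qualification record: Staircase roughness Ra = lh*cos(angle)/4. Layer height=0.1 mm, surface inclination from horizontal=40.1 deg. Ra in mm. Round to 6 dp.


Ra = 0.1 * cos(40.1) / 4 = 0.019123 mm


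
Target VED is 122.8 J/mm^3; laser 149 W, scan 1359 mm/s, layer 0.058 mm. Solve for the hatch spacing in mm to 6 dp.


h = 149 / (122.8*1359*0.058) = 0.015394 mm


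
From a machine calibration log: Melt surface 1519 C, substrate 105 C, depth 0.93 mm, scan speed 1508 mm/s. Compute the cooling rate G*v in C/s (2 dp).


G = (1519-105)/0.93 = 1520.43010753 C/mm
CR = 1520.43010753 * 1508 = 2292808.6 C/s


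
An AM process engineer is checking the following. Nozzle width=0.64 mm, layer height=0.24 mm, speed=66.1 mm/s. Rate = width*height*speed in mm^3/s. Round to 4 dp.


Rate = 0.64 * 0.24 * 66.1 = 10.153 mm^3/s


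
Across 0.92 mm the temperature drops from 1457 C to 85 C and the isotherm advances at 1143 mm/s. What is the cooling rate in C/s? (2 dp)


G = (1457-85)/0.92 = 1491.30434783 C/mm
CR = 1491.30434783 * 1143 = 1704560.87 C/s


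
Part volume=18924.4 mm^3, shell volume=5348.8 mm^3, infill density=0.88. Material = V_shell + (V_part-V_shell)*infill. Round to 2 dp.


V_infill = (18924.4 - 5348.8) * 0.88 = 11946.53
V_total = 5348.8 + 11946.53 = 17295.33 mm^3


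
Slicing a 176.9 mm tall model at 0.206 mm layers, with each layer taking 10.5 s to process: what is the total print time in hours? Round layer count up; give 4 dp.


Layers = ceil(176.9/0.206) = 859
t = 859 * 10.5 / 3600 = 2.5054 hrs


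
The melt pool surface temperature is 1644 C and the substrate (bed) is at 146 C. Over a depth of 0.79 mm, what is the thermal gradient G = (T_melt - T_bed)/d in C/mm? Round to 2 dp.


G = (1644-146)/0.79 = 1896.2 C/mm


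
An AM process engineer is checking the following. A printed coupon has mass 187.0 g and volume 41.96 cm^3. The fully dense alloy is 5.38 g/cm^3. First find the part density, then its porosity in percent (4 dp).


rho_part = 187.0 / 41.96 = 4.45662536 g/cm^3
Porosity = (1 - 4.45662536/5.38)*100 = 17.1631 %


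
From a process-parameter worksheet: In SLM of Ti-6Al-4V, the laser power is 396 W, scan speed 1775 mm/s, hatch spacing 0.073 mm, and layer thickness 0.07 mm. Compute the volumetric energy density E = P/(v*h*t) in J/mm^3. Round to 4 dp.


E = 396 / (1775*0.073*0.07) = 43.6592 J/mm^3


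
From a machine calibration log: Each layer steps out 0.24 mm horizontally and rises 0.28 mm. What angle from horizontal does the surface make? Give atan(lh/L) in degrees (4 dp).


angle = atan(0.28/0.24) = 49.3987 degrees


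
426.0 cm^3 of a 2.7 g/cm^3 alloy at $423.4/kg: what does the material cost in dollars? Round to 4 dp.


Mass = 426.0*2.7/1000 = 1.1502 kg
Cost = 1.1502 * 423.4 = 486.9947 $


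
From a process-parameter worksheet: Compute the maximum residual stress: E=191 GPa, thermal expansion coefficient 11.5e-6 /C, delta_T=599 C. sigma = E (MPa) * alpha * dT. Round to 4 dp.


sigma = 191*1000 * 11.5e-6 * 599 = 1315.7035 MPa


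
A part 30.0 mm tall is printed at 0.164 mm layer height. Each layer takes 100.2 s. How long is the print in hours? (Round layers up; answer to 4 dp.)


Layers = ceil(30.0/0.164) = 183
t = 183 * 100.2 / 3600 = 5.0935 hrs


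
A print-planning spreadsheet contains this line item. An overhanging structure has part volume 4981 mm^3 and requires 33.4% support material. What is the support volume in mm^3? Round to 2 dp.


V_support = 4981 * 0.334 = 1663.65 mm^3


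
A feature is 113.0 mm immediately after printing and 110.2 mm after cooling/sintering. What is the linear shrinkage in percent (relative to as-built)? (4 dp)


Shrinkage = ((113.0-110.2)/113.0)*100 = 2.4779 %


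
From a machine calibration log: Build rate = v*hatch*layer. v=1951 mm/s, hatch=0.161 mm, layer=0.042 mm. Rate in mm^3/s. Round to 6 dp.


Rate = 1951 * 0.161 * 0.042 = 13.192662 mm^3/s


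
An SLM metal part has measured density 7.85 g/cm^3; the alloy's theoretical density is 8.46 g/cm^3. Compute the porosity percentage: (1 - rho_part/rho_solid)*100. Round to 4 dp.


Porosity = (1-7.85/8.46)*100 = 7.2104 %


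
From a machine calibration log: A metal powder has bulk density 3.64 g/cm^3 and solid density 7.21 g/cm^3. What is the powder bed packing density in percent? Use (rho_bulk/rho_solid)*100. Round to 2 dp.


Packing = (3.64/7.21)*100 = 50.49 %


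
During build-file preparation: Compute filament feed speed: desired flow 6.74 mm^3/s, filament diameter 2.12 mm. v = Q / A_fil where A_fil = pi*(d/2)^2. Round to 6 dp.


A = pi*(2.12/2)^2 = 3.529894
v = 6.74 / 3.529894 = 1.909406 mm/s


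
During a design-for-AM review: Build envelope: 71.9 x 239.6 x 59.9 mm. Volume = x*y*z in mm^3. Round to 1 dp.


V = 71.9 * 239.6 * 59.9 = 1031911.7 mm^3


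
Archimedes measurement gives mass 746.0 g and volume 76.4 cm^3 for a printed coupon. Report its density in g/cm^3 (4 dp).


rho = 746.0 / 76.4 = 9.7644 g/cm^3


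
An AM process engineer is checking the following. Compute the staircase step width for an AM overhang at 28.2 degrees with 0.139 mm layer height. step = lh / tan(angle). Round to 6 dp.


step = 0.139 / tan(28.2) = 0.259234 mm


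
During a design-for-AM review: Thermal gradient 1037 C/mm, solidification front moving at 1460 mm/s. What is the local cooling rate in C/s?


CR = 1037 * 1460 = 1514020 C/s


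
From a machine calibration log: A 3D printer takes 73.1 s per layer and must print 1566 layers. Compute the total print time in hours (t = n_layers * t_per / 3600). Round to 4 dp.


t = 1566 * 73.1 / 3600 = 31.7985 hrs


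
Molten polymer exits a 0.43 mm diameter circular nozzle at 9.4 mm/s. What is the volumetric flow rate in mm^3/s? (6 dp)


A = pi*(0.43/2)^2 = 0.14522012 mm^2
Q = 0.14522012 * 9.4 = 1.365069 mm^3/s


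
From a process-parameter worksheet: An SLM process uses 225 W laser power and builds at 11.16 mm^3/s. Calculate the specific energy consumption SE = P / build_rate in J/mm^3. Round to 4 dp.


SE = 225 / 11.16 = 20.1613 J/mm^3


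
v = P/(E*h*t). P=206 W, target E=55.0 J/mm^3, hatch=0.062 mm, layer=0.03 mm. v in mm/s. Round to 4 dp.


v = 206 / (55.0*0.062*0.03) = 2013.6852 mm/s


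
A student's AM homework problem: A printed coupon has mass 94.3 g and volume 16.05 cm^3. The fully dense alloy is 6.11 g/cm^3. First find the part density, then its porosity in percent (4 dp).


rho_part = 94.3 / 16.05 = 5.87538941 g/cm^3
Porosity = (1 - 5.87538941/6.11)*100 = 3.8398 %


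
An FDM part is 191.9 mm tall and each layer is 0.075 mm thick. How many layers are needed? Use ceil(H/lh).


Layers = ceil(191.9/0.075) = 2559


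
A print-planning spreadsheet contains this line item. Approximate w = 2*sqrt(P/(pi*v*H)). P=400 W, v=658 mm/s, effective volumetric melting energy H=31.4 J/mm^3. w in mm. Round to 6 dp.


w = 2*sqrt(400/(pi*658*31.4)) = 0.157003 mm


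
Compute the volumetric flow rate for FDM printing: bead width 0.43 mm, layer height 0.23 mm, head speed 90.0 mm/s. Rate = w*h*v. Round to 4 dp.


Rate = 0.43 * 0.23 * 90.0 = 8.901 mm^3/s


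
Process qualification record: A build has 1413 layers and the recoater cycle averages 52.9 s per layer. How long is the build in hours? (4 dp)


t = 1413 * 52.9 / 3600 = 20.7633 hrs


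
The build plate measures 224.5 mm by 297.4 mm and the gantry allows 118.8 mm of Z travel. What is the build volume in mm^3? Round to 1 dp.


V = 224.5 * 297.4 * 118.8 = 7931836.4 mm^3


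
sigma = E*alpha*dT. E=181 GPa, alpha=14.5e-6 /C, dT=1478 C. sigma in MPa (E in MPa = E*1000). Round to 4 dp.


sigma = 181*1000 * 14.5e-6 * 1478 = 3879.011 MPa


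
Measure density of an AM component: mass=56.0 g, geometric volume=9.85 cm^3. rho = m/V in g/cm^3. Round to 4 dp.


rho = 56.0 / 9.85 = 5.6853 g/cm^3


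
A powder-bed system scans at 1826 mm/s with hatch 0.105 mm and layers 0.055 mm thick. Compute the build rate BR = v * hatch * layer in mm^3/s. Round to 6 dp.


Rate = 1826 * 0.105 * 0.055 = 10.54515 mm^3/s


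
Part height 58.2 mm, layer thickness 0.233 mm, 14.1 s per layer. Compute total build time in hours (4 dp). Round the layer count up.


Layers = ceil(58.2/0.233) = 250
t = 250 * 14.1 / 3600 = 0.9792 hrs


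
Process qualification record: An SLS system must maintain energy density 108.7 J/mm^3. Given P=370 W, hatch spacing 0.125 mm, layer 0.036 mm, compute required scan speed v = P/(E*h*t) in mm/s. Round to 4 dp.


v = 370 / (108.7*0.125*0.036) = 756.4142 mm/s


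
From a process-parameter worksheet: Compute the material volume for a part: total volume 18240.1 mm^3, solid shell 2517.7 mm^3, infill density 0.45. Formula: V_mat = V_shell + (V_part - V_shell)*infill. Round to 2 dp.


V_infill = (18240.1 - 2517.7) * 0.45 = 7075.08
V_total = 2517.7 + 7075.08 = 9592.78 mm^3


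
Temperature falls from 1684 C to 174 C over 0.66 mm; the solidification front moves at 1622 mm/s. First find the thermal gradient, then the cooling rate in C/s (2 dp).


G = (1684-174)/0.66 = 2287.87878788 C/mm
CR = 2287.87878788 * 1622 = 3710939.39 C/s


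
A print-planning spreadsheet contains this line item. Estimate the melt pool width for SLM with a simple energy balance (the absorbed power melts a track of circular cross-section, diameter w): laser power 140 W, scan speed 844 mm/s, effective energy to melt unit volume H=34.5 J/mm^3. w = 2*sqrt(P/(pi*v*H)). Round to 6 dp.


w = 2*sqrt(140/(pi*844*34.5)) = 0.078242 mm


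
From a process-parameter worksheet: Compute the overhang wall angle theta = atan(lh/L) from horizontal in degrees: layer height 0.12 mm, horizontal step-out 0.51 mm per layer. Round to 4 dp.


angle = atan(0.12/0.51) = 13.2405 degrees


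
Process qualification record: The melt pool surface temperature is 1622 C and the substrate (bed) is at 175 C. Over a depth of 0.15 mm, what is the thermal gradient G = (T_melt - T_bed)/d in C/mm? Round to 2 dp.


G = (1622-175)/0.15 = 9646.67 C/mm


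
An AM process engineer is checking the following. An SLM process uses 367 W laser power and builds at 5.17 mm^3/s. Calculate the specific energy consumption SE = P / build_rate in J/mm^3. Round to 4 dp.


SE = 367 / 5.17 = 70.9865 J/mm^3


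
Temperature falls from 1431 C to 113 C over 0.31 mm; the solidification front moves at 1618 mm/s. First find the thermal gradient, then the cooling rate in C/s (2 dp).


G = (1431-113)/0.31 = 4251.61290323 C/mm
CR = 4251.61290323 * 1618 = 6879109.68 C/s


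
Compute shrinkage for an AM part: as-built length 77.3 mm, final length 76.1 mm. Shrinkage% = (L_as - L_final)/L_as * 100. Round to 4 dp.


Shrinkage = ((77.3-76.1)/77.3)*100 = 1.5524 %


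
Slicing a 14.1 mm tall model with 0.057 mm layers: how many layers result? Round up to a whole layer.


Layers = ceil(14.1/0.057) = 248


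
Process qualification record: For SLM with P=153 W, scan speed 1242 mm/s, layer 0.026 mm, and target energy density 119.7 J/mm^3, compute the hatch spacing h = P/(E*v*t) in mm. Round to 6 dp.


h = 153 / (119.7*1242*0.026) = 0.039582 mm


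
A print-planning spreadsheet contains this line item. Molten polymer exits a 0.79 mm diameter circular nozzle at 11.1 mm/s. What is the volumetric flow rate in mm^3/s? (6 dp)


A = pi*(0.79/2)^2 = 0.49016699 mm^2
Q = 0.49016699 * 11.1 = 5.440854 mm^3/s


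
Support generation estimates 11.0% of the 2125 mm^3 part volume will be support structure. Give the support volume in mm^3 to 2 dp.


V_support = 2125 * 0.11 = 233.75 mm^3


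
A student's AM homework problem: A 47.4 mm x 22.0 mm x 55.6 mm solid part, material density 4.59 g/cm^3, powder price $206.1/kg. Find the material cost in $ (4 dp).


V = 47.4 * 22.0 * 55.6 = 57979.68 mm^3 = 57.97968 cm^3
Mass = 57.97968 * 4.59 / 1000 = 0.26612673 kg
Cost = 0.26612673 * 206.1 = 54.8487 $


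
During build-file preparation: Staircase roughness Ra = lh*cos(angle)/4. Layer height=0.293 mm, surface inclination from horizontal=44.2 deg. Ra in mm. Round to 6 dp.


Ra = 0.293 * cos(44.2) / 4 = 0.052514 mm


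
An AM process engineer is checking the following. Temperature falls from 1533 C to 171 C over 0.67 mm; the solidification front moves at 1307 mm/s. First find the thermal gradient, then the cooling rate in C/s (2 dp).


G = (1533-171)/0.67 = 2032.8358209 C/mm
CR = 2032.8358209 * 1307 = 2656916.42 C/s


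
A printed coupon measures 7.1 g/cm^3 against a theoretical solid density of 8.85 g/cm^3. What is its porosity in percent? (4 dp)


Porosity = (1-7.1/8.85)*100 = 19.774 %


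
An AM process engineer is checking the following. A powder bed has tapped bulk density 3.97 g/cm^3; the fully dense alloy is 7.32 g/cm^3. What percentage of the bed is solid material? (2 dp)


Packing = (3.97/7.32)*100 = 54.23 %


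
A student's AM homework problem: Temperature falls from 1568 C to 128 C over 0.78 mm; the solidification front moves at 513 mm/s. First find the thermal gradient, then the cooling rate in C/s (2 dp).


G = (1568-128)/0.78 = 1846.15384615 C/mm
CR = 1846.15384615 * 513 = 947076.92 C/s


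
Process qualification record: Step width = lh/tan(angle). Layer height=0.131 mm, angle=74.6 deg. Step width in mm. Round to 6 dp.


step = 0.131 / tan(74.6) = 0.036083 mm


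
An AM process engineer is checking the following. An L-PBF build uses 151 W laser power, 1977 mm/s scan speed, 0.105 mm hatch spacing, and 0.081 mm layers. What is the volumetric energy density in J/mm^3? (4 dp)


E = 151 / (1977*0.105*0.081) = 8.9804 J/mm^3


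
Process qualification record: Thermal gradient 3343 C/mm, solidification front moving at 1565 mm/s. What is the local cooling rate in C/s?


CR = 3343 * 1565 = 5231795 C/s


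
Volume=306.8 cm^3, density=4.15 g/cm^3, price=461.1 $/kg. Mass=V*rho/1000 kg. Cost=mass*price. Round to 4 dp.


Mass = 306.8*4.15/1000 = 1.27322 kg
Cost = 1.27322 * 461.1 = 587.0817 $


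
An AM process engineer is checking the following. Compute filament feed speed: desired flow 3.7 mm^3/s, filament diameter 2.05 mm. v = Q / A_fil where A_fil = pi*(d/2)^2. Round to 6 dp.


A = pi*(2.05/2)^2 = 3.300636
v = 3.7 / 3.300636 = 1.120996 mm/s


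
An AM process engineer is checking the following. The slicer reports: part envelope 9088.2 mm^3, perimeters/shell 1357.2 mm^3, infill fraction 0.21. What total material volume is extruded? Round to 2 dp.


V_infill = (9088.2 - 1357.2) * 0.21 = 1623.51
V_total = 1357.2 + 1623.51 = 2980.71 mm^3


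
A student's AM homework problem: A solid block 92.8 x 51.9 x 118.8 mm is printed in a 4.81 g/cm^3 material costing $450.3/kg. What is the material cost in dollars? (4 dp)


V = 92.8 * 51.9 * 118.8 = 572178.816 mm^3 = 572.178816 cm^3
Mass = 572.178816 * 4.81 / 1000 = 2.7521801 kg
Cost = 2.7521801 * 450.3 = 1239.3067 $


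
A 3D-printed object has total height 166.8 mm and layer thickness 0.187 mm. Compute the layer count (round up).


Layers = ceil(166.8/0.187) = 892


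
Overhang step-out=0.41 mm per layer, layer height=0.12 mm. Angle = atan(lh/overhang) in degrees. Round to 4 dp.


angle = atan(0.12/0.41) = 16.3139 degrees


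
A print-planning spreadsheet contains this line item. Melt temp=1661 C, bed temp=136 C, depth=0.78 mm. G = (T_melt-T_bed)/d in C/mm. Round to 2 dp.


G = (1661-136)/0.78 = 1955.13 C/mm


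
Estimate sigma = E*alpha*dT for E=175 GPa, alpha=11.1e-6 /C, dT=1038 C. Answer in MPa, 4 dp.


sigma = 175*1000 * 11.1e-6 * 1038 = 2016.315 MPa


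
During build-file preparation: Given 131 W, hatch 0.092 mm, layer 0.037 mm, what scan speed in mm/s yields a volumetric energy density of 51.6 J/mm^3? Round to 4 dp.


v = 131 / (51.6*0.092*0.037) = 745.8166 mm/s


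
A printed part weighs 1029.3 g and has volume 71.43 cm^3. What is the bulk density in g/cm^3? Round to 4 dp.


rho = 1029.3 / 71.43 = 14.4099 g/cm^3


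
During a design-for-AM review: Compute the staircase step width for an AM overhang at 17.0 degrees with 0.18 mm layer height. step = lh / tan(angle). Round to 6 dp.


step = 0.18 / tan(17.0) = 0.588753 mm


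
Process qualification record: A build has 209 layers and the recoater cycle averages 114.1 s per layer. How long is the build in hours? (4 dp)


t = 209 * 114.1 / 3600 = 6.6241 hrs


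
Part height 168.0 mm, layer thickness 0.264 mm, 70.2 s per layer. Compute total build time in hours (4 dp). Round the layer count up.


Layers = ceil(168.0/0.264) = 637
t = 637 * 70.2 / 3600 = 12.4215 hrs


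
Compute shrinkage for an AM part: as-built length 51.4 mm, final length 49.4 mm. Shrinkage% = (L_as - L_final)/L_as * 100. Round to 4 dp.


Shrinkage = ((51.4-49.4)/51.4)*100 = 3.8911 %


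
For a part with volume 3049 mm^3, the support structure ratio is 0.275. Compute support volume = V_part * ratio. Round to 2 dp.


V_support = 3049 * 0.275 = 838.48 mm^3


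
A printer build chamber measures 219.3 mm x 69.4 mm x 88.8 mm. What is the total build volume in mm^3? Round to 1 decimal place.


V = 219.3 * 69.4 * 88.8 = 1351484.5 mm^3


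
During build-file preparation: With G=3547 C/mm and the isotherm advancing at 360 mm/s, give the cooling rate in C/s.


CR = 3547 * 360 = 1276920 C/s


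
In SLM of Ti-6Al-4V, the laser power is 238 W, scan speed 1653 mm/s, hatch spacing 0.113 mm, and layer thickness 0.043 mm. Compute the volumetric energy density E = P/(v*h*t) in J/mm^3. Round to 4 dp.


E = 238 / (1653*0.113*0.043) = 29.6317 J/mm^3


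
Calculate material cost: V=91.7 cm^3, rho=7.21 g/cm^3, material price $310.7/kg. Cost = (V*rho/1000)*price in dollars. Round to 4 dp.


Mass = 91.7*7.21/1000 = 0.661157 kg
Cost = 0.661157 * 310.7 = 205.4215 $


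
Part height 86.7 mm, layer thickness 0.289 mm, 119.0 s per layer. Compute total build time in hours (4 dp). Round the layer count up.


Layers = ceil(86.7/0.289) = 300
t = 300 * 119.0 / 3600 = 9.9167 hrs


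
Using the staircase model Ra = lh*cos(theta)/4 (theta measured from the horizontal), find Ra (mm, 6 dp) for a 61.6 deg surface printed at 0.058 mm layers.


Ra = 0.058 * cos(61.6) / 4 = 0.006897 mm


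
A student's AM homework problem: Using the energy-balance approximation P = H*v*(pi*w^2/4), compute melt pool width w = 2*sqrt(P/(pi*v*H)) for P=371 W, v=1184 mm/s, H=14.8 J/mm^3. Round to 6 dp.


w = 2*sqrt(371/(pi*1184*14.8)) = 0.164186 mm


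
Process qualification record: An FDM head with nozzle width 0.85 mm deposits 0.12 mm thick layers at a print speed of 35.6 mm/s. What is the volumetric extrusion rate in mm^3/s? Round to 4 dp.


Rate = 0.85 * 0.12 * 35.6 = 3.6312 mm^3/s


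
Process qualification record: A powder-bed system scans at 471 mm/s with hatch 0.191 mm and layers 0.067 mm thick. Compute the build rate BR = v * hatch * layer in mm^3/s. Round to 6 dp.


Rate = 471 * 0.191 * 0.067 = 6.027387 mm^3/s


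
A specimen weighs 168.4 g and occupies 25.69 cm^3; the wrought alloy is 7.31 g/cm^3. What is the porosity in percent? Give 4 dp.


rho_part = 168.4 / 25.69 = 6.5550798 g/cm^3
Porosity = (1 - 6.5550798/7.31)*100 = 10.3272 %


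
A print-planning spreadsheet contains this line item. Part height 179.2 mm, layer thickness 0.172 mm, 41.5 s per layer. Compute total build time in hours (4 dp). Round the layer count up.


Layers = ceil(179.2/0.172) = 1042
t = 1042 * 41.5 / 3600 = 12.0119 hrs


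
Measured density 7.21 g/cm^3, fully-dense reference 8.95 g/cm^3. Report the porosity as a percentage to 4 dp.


Porosity = (1-7.21/8.95)*100 = 19.4413 %


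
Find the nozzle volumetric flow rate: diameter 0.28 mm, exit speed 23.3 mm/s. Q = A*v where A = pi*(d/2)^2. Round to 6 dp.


A = pi*(0.28/2)^2 = 0.06157522 mm^2
Q = 0.06157522 * 23.3 = 1.434703 mm^3/s


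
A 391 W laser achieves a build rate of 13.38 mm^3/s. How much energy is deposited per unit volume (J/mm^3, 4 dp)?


SE = 391 / 13.38 = 29.2227 J/mm^3


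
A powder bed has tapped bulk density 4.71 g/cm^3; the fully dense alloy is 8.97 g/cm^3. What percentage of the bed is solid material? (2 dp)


Packing = (4.71/8.97)*100 = 52.51 %


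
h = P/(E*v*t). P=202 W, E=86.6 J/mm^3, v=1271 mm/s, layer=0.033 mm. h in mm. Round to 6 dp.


h = 202 / (86.6*1271*0.033) = 0.055613 mm


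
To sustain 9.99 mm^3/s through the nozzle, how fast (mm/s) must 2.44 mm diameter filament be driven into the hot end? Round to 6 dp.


A = pi*(2.44/2)^2 = 4.675947
v = 9.99 / 4.675947 = 2.136466 mm/s


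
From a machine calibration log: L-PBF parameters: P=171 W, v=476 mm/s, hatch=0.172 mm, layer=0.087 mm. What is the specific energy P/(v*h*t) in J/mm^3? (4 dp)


Build rate = 476 * 0.172 * 0.087 = 7.122864 mm^3/s
SE = 171 / 7.122864 = 24.0072 J/mm^3


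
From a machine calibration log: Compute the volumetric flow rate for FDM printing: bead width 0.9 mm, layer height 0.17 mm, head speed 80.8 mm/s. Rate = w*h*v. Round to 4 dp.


Rate = 0.9 * 0.17 * 80.8 = 12.3624 mm^3/s


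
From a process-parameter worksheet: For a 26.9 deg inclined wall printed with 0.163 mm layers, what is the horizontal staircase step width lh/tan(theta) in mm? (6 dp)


step = 0.163 / tan(26.9) = 0.321291 mm


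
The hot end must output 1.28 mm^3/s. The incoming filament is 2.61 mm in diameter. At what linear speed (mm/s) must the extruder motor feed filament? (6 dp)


A = pi*(2.61/2)^2 = 5.350211
v = 1.28 / 5.350211 = 0.239243 mm/s


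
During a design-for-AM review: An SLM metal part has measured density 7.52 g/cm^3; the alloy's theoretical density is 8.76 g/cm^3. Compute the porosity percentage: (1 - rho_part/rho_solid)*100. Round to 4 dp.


Porosity = (1-7.52/8.76)*100 = 14.1553 %


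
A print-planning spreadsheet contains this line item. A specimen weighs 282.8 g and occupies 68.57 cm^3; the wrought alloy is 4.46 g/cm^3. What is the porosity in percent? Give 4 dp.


rho_part = 282.8 / 68.57 = 4.12425259 g/cm^3
Porosity = (1 - 4.12425259/4.46)*100 = 7.528 %


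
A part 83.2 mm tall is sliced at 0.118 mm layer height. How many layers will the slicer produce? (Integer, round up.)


Layers = ceil(83.2/0.118) = 706


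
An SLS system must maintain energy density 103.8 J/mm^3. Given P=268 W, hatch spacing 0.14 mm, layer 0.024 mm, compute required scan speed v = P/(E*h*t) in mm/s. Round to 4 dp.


v = 268 / (103.8*0.14*0.024) = 768.4191 mm/s


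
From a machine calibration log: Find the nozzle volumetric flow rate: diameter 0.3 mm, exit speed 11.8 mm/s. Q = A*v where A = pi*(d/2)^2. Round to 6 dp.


A = pi*(0.3/2)^2 = 0.07068583 mm^2
Q = 0.07068583 * 11.8 = 0.834093 mm^3/s


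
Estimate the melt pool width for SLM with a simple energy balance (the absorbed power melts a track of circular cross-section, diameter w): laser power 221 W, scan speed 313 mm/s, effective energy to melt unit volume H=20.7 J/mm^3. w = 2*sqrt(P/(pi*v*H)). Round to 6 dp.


w = 2*sqrt(221/(pi*313*20.7)) = 0.208398 mm


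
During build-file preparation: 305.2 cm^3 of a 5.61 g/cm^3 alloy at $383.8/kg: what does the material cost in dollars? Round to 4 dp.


Mass = 305.2*5.61/1000 = 1.712172 kg
Cost = 1.712172 * 383.8 = 657.1316 $


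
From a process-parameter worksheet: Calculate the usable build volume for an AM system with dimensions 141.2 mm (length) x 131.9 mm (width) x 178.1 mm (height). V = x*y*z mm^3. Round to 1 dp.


V = 141.2 * 131.9 * 178.1 = 3316984.3 mm^3


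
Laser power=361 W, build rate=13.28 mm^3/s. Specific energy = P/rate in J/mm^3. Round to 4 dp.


SE = 361 / 13.28 = 27.1837 J/mm^3


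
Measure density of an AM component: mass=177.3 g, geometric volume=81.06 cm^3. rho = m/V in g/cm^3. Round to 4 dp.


rho = 177.3 / 81.06 = 2.1873 g/cm^3


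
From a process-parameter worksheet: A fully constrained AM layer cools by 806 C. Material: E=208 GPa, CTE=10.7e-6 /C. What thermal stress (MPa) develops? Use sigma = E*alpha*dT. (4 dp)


sigma = 208*1000 * 10.7e-6 * 806 = 1793.8336 MPa


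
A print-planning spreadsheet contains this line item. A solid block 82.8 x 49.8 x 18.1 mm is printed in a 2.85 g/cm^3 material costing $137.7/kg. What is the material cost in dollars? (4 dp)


V = 82.8 * 49.8 * 18.1 = 74634.264 mm^3 = 74.634264 cm^3
Mass = 74.634264 * 2.85 / 1000 = 0.21270765 kg
Cost = 0.21270765 * 137.7 = 29.2898 $


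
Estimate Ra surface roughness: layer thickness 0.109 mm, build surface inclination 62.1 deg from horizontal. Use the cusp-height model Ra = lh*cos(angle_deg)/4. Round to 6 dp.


Ra = 0.109 * cos(62.1) / 4 = 0.012751 mm


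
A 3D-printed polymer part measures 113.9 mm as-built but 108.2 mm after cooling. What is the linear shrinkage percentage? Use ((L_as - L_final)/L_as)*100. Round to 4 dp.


Shrinkage = ((113.9-108.2)/113.9)*100 = 5.0044 %


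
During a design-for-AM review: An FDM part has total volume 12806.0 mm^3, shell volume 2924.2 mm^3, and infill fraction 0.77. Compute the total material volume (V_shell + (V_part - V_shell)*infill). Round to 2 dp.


V_infill = (12806.0 - 2924.2) * 0.77 = 7608.99
V_total = 2924.2 + 7608.99 = 10533.19 mm^3


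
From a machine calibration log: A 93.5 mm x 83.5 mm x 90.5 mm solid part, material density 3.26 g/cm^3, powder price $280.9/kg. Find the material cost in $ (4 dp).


V = 93.5 * 83.5 * 90.5 = 706556.125 mm^3 = 706.556125 cm^3
Mass = 706.556125 * 3.26 / 1000 = 2.30337297 kg
Cost = 2.30337297 * 280.9 = 647.0175 $


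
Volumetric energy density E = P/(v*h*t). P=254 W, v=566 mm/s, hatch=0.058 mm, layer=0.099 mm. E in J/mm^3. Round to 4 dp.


E = 254 / (566*0.058*0.099) = 78.1545 J/mm^3


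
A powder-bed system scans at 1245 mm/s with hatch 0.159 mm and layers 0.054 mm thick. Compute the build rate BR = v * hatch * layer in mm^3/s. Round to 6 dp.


Rate = 1245 * 0.159 * 0.054 = 10.68957 mm^3/s


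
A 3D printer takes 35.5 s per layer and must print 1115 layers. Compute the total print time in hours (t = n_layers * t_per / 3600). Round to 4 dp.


t = 1115 * 35.5 / 3600 = 10.9951 hrs


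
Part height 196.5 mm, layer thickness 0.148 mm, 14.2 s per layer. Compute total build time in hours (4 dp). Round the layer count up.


Layers = ceil(196.5/0.148) = 1328
t = 1328 * 14.2 / 3600 = 5.2382 hrs


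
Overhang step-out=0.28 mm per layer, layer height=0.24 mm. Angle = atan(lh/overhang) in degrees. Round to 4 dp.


angle = atan(0.24/0.28) = 40.6013 degrees


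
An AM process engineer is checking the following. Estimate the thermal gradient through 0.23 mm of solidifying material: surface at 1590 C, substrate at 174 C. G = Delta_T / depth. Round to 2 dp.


G = (1590-174)/0.23 = 6156.52 C/mm


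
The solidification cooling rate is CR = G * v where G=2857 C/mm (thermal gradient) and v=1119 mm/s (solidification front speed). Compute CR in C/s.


CR = 2857 * 1119 = 3196983 C/s


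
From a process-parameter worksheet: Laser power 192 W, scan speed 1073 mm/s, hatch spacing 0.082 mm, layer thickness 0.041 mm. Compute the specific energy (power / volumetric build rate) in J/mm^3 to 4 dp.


Build rate = 1073 * 0.082 * 0.041 = 3.607426 mm^3/s
SE = 192 / 3.607426 = 53.2235 J/mm^3


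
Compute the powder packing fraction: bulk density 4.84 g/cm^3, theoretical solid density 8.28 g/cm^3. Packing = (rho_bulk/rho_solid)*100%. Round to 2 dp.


Packing = (4.84/8.28)*100 = 58.45 %


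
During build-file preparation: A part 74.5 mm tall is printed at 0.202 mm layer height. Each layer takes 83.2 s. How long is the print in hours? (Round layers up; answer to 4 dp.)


Layers = ceil(74.5/0.202) = 369
t = 369 * 83.2 / 3600 = 8.528 hrs


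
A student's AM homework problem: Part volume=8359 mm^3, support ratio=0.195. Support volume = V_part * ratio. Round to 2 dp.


V_support = 8359 * 0.195 = 1630.01 mm^3


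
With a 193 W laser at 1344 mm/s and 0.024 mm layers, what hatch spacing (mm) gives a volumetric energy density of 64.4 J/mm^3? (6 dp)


h = 193 / (64.4*1344*0.024) = 0.09291 mm


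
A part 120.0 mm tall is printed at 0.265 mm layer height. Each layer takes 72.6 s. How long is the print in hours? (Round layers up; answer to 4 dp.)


Layers = ceil(120.0/0.265) = 453
t = 453 * 72.6 / 3600 = 9.1355 hrs


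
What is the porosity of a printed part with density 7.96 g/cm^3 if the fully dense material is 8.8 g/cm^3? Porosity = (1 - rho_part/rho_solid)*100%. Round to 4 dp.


Porosity = (1-7.96/8.8)*100 = 9.5455 %


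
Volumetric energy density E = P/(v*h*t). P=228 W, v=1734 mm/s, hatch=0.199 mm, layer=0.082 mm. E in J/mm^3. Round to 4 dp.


E = 228 / (1734*0.199*0.082) = 8.0578 J/mm^3


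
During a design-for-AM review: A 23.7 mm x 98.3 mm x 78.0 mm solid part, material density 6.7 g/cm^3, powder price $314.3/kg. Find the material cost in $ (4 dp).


V = 23.7 * 98.3 * 78.0 = 181717.38 mm^3 = 181.71738 cm^3
Mass = 181.71738 * 6.7 / 1000 = 1.21750645 kg
Cost = 1.21750645 * 314.3 = 382.6623 $


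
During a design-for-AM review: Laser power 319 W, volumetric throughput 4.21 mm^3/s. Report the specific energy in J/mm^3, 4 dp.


SE = 319 / 4.21 = 75.772 J/mm^3


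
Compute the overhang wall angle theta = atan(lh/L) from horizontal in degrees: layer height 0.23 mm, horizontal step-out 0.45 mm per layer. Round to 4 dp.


angle = atan(0.23/0.45) = 27.0721 degrees


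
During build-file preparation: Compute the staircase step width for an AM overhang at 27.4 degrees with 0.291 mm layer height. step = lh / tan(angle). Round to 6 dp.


step = 0.291 / tan(27.4) = 0.561396 mm


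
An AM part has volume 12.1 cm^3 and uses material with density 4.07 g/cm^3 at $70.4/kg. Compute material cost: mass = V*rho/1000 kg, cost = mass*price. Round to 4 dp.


Mass = 12.1*4.07/1000 = 0.049247 kg
Cost = 0.049247 * 70.4 = 3.467 $


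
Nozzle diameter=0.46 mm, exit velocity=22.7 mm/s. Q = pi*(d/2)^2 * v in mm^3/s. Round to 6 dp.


A = pi*(0.46/2)^2 = 0.16619025 mm^2
Q = 0.16619025 * 22.7 = 3.772519 mm^3/s


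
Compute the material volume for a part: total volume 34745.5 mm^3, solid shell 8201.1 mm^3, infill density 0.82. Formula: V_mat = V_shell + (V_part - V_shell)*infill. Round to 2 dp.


V_infill = (34745.5 - 8201.1) * 0.82 = 21766.41
V_total = 8201.1 + 21766.41 = 29967.51 mm^3


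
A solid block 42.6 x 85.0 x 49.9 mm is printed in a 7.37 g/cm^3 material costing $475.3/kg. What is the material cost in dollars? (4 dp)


V = 42.6 * 85.0 * 49.9 = 180687.9 mm^3 = 180.6879 cm^3
Mass = 180.6879 * 7.37 / 1000 = 1.33166982 kg
Cost = 1.33166982 * 475.3 = 632.9427 $


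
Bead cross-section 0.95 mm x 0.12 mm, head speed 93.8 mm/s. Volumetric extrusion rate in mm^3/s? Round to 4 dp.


Rate = 0.95 * 0.12 * 93.8 = 10.6932 mm^3/s


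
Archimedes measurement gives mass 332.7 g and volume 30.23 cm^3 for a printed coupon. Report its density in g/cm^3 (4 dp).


rho = 332.7 / 30.23 = 11.0056 g/cm^3


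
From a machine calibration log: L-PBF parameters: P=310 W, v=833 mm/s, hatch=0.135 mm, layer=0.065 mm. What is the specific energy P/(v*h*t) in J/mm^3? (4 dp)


Build rate = 833 * 0.135 * 0.065 = 7.309575 mm^3/s
SE = 310 / 7.309575 = 42.4101 J/mm^3


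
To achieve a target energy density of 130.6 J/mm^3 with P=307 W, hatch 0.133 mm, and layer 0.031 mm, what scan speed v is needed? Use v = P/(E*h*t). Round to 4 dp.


v = 307 / (130.6*0.133*0.031) = 570.1405 mm/s


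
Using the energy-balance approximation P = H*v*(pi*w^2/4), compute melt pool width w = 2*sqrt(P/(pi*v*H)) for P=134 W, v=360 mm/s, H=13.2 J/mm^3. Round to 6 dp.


w = 2*sqrt(134/(pi*360*13.2)) = 0.189483 mm


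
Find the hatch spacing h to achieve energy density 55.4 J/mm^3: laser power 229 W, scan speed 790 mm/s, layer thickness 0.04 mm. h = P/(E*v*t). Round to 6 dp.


h = 229 / (55.4*790*0.04) = 0.130809 mm


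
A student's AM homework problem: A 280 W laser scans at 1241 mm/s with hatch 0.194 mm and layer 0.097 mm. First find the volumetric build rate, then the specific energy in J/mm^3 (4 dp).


Build rate = 1241 * 0.194 * 0.097 = 23.353138 mm^3/s
SE = 280 / 23.353138 = 11.9898 J/mm^3


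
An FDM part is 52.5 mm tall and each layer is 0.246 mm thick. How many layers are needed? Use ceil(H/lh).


Layers = ceil(52.5/0.246) = 214


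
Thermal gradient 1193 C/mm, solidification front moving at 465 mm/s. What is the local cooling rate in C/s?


CR = 1193 * 465 = 554745 C/s


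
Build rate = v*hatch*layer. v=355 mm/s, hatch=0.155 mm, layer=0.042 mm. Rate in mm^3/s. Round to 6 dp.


Rate = 355 * 0.155 * 0.042 = 2.31105 mm^3/s


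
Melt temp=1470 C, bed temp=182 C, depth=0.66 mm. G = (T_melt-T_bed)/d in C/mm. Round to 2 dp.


G = (1470-182)/0.66 = 1951.52 C/mm
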